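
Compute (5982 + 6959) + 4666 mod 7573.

5982 + 6959 = 12941 ≡ 5368 (mod 7573)
5368 + 4666 = 10034 ≡ 2461 (mod 7573)

2461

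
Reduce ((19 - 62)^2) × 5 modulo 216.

173

19 - 62 = -43 ≡ 173 (mod 216)
(173)^2 ≡ 121 (mod 216)
121 × 5 = 605 ≡ 173 (mod 216)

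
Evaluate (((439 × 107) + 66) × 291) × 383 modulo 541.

439 × 107 = 46973 ≡ 447 (mod 541)
447 + 66 = 513
513 × 291 = 149283 ≡ 508 (mod 541)
508 × 383 = 194564 ≡ 345 (mod 541)

345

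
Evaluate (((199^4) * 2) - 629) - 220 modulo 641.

(199)^4 ≡ 10 (mod 641)
10 * 2 = 20
20 - 629 = -609 ≡ 32 (mod 641)
32 - 220 = -188 ≡ 453 (mod 641)

453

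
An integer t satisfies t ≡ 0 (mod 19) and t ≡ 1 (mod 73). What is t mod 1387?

19⁻¹ mod 73: 19·50 ≡ 1 (mod 73), so 19⁻¹ ≡ 50.
t = 0 + 19·((1 − 0)·50 mod 73) = 0 + 19·50 = 950.

950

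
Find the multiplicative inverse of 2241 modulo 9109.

By the extended Euclidean algorithm:
9109 = 4×2241 + 145
2241 = 15×145 + 66
145 = 2×66 + 13
66 = 5×13 + 1
13 = 13×1 + 0
gcd(2241, 9109) = 1, so the inverse exists.
Bézout: 1 = −170×9109 + 691×2241.
So 2241⁻¹ ≡ 691 (mod 9109).

691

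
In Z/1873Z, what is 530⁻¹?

By the extended Euclidean algorithm:
1873 = 3×530 + 283
530 = 1×283 + 247
283 = 1×247 + 36
247 = 6×36 + 31
36 = 1×31 + 5
31 = 6×5 + 1
5 = 5×1 + 0
gcd(530, 1873) = 1, so the inverse exists.
Back-substitute for 1:
1 = 1×31 − 6×5
  = −6×36 + 7×31
  = 7×247 − 48×36
  = −48×283 + 55×247
  = 55×530 − 103×283
  = −103×1873 + 364×530
So 530⁻¹ ≡ 364 (mod 1873).

364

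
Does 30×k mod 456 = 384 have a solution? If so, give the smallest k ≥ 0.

gcd(30, 456) = 6, and 6 | 384, so solutions exist.
Divide through by 6: 5×k = 64 (mod 76).
5⁻¹ ≡ 61 (mod 76).
k ≡ 61×64 ≡ 28 (mod 76).
The smallest non-negative solution is k = 28.

28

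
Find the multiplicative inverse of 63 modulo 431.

By the extended Euclidean algorithm:
431 = 6×63 + 53
63 = 1×53 + 10
53 = 5×10 + 3
10 = 3×3 + 1
3 = 3×1 + 0
gcd(63, 431) = 1, so the inverse exists.
Bézout: 1 = −19×431 + 130×63.
So 63⁻¹ ≡ 130 (mod 431).

130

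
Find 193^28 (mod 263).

Using repeated squaring:
193^1 ≡ 193 (mod 263)
193^2 ≡ 193^2 = 37249 ≡ 166 (mod 263)
193^4 ≡ 166^2 = 27556 ≡ 204 (mod 263)
193^8 ≡ 204^2 = 41616 ≡ 62 (mod 263)
193^16 ≡ 62^2 = 3844 ≡ 162 (mod 263)
193^28 = 193^16 · 193^8 · 193^4 ≡ 162 · 62 · 204 (mod 263).
Accumulate the product:
162 · 62 = 10044 ≡ 50
50 · 204 = 10200 ≡ 206

206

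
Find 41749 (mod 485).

39

41749 = 86×485 + 39, so 41749 ≡ 39 (mod 485).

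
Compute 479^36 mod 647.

Using repeated squaring:
36 in binary is 100100, i.e. 36 = 32 + 4.
479^1 ≡ 479 (mod 647)
479^2 ≡ 479^2 = 229441 ≡ 403 (mod 647)
479^4 ≡ 403^2 = 162409 ≡ 12 (mod 647)
479^8 ≡ 12^2 = 144 (mod 647)
479^16 ≡ 144^2 = 20736 ≡ 32 (mod 647)
479^32 ≡ 32^2 = 1024 ≡ 377 (mod 647)
479^36 = 479^32 × 479^4 ≡ 377 × 12 (mod 647).
377 × 12 = 4524 ≡ 642 (mod 647).

642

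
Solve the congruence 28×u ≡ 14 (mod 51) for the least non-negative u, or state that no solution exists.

26

gcd(28, 51) = 1, so a unique solution mod 51 exists.
28⁻¹ ≡ 31 (mod 51).
u ≡ 31×14 ≡ 26 (mod 51).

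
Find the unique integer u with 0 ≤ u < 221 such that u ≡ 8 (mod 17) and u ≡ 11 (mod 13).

76

17⁻¹ mod 13: 17*10 ≡ 1 (mod 13), so 17⁻¹ ≡ 10.
u = 8 + 17*((11 − 8)*10 mod 13) = 8 + 17*4 = 76.
Check: 76 mod 17 = 8, 76 mod 13 = 11. ✓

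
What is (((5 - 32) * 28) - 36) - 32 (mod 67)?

5 - 32 = -27 ≡ 40 (mod 67)
40 * 28 = 1120 ≡ 48 (mod 67)
48 - 36 = 12
12 - 32 = -20 ≡ 47 (mod 67)

47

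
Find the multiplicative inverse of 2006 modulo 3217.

2869

Apply the Euclidean algorithm and back-substitute:
3217 = 1·2006 + 1211
2006 = 1·1211 + 795
1211 = 1·795 + 416
795 = 1·416 + 379
416 = 1·379 + 37
379 = 10·37 + 9
37 = 4·9 + 1
9 = 9·1 + 0
gcd(2006, 3217) = 1, so the inverse exists.
Bézout: 1 = 217·3217 − 348·2006.
So 2006⁻¹ ≡ −348 ≡ 2869 (mod 3217).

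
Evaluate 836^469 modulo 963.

Using repeated squaring:
836^1 ≡ 836 (mod 963)
836^2 ≡ 836^2 = 698896 ≡ 721 (mod 963)
836^4 ≡ 721^2 = 519841 ≡ 784 (mod 963)
836^8 ≡ 784^2 = 614656 ≡ 262 (mod 963)
836^16 ≡ 262^2 = 68644 ≡ 271 (mod 963)
836^32 ≡ 271^2 = 73441 ≡ 253 (mod 963)
836^64 ≡ 253^2 = 64009 ≡ 451 (mod 963)
836^128 ≡ 451^2 = 203401 ≡ 208 (mod 963)
836^256 ≡ 208^2 = 43264 ≡ 892 (mod 963)
836^469 = 836^256 * 836^128 * 836^64 * 836^16 * 836^4 * 836^1 ≡ 892 * 208 * 451 * 271 * 784 * 836 (mod 963).
Accumulate the product:
892 * 208 = 185536 ≡ 640
640 * 451 = 288640 ≡ 703
703 * 271 = 190513 ≡ 802
802 * 784 = 628768 ≡ 892
892 * 836 = 745712 ≡ 350

350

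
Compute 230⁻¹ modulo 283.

16

Apply the Euclidean algorithm and back-substitute:
283 = 1*230 + 53
230 = 4*53 + 18
53 = 2*18 + 17
18 = 1*17 + 1
17 = 17*1 + 0
gcd(230, 283) = 1, so the inverse exists.
Back-substitute for 1:
1 = 1*18 − 1*17
  = −1*53 + 3*18
  = 3*230 − 13*53
  = −13*283 + 16*230
So 230⁻¹ ≡ 16 (mod 283).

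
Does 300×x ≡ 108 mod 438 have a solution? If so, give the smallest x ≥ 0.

50

gcd(300, 438) = 6, and 6 | 108, so solutions exist.
Divide through by 6: 50×x mod 73 = 18.
50⁻¹ ≡ 19 (mod 73).
x ≡ 19×18 ≡ 50 (mod 73).
The smallest non-negative solution is x = 50.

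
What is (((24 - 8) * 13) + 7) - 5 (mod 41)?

24 - 8 = 16
16 * 13 = 208 ≡ 3 (mod 41)
3 + 7 = 10
10 - 5 = 5

5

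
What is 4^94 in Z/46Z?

Using repeated squaring:
94 in binary is 1011110, i.e. 94 = 64 + 16 + 8 + 4 + 2.
4^1 ≡ 4 (mod 46)
4^2 ≡ 4^2 = 16 (mod 46)
4^4 ≡ 16^2 = 256 ≡ 26 (mod 46)
4^8 ≡ 26^2 = 676 ≡ 32 (mod 46)
4^16 ≡ 32^2 = 1024 ≡ 12 (mod 46)
4^32 ≡ 12^2 = 144 ≡ 6 (mod 46)
4^64 ≡ 6^2 = 36 (mod 46)
4^94 = 4^64 * 4^16 * 4^8 * 4^4 * 4^2 ≡ 36 * 12 * 32 * 26 * 16 (mod 46).
Accumulate the product:
36 * 12 = 432 ≡ 18
18 * 32 = 576 ≡ 24
24 * 26 = 624 ≡ 26
26 * 16 = 416 ≡ 2

2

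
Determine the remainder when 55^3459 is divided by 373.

7

Using repeated squaring:
3459 in binary is 110110000011, i.e. 3459 = 2048 + 1024 + 256 + 128 + 2 + 1.
55^1 ≡ 55 (mod 373)
55^2 ≡ 55^2 = 3025 ≡ 41 (mod 373)
55^4 ≡ 41^2 = 1681 ≡ 189 (mod 373)
55^8 ≡ 189^2 = 35721 ≡ 286 (mod 373)
55^16 ≡ 286^2 = 81796 ≡ 109 (mod 373)
55^32 ≡ 109^2 = 11881 ≡ 318 (mod 373)
55^64 ≡ 318^2 = 101124 ≡ 41 (mod 373)
55^128 ≡ 41^2 = 1681 ≡ 189 (mod 373)
55^256 ≡ 189^2 = 35721 ≡ 286 (mod 373)
55^512 ≡ 286^2 = 81796 ≡ 109 (mod 373)
55^1024 ≡ 109^2 = 11881 ≡ 318 (mod 373)
55^2048 ≡ 318^2 = 101124 ≡ 41 (mod 373)
55^3459 = 55^2048 * 55^1024 * 55^256 * 55^128 * 55^2 * 55^1 ≡ 41 * 318 * 286 * 189 * 41 * 55 (mod 373).
Accumulate the product:
41 * 318 = 13038 ≡ 356
356 * 286 = 101816 ≡ 360
360 * 189 = 68040 ≡ 154
154 * 41 = 6314 ≡ 346
346 * 55 = 19030 ≡ 7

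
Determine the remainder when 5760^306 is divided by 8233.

4100

By square-and-multiply:
306 in binary is 100110010, i.e. 306 = 256 + 32 + 16 + 2.
5760^1 ≡ 5760 (mod 8233)
5760^2 ≡ 5760^2 = 33177600 ≡ 6843 (mod 8233)
5760^4 ≡ 6843^2 = 46826649 ≡ 5578 (mod 8233)
5760^8 ≡ 5578^2 = 31114084 ≡ 1577 (mod 8233)
5760^16 ≡ 1577^2 = 2486929 ≡ 563 (mod 8233)
5760^32 ≡ 563^2 = 316969 ≡ 4115 (mod 8233)
5760^64 ≡ 4115^2 = 16933225 ≡ 6177 (mod 8233)
5760^128 ≡ 6177^2 = 38155329 ≡ 3607 (mod 8233)
5760^256 ≡ 3607^2 = 13010449 ≡ 2309 (mod 8233)
5760^306 = 5760^256 * 5760^32 * 5760^16 * 5760^2 ≡ 2309 * 4115 * 563 * 6843 (mod 8233).
Accumulate the product:
2309 * 4115 = 9501535 ≡ 653
653 * 563 = 367639 ≡ 5387
5387 * 6843 = 36863241 ≡ 4100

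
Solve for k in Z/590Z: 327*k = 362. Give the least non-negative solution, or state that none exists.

546

gcd(327, 590) = 1, so a unique solution mod 590 exists.
327⁻¹ ≡ 83 (mod 590).
k ≡ 83*362 ≡ 546 (mod 590).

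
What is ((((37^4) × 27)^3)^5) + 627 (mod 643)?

268

(37)^4 ≡ 459 (mod 643)
459 × 27 = 12393 ≡ 176 (mod 643)
(176)^3 ≡ 422 (mod 643)
(422)^5 ≡ 284 (mod 643)
284 + 627 = 911 ≡ 268 (mod 643)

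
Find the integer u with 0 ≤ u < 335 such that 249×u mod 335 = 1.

74

Apply the Euclidean algorithm and back-substitute:
335 = 1×249 + 86
249 = 2×86 + 77
86 = 1×77 + 9
77 = 8×9 + 5
9 = 1×5 + 4
5 = 1×4 + 1
4 = 4×1 + 0
gcd(249, 335) = 1, so the inverse exists.
Back-substitute for 1:
1 = 1×5 − 1×4
  = −1×9 + 2×5
  = 2×77 − 17×9
  = −17×86 + 19×77
  = 19×249 − 55×86
  = −55×335 + 74×249
So 249⁻¹ ≡ 74 (mod 335).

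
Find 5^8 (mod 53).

15

By square-and-multiply:
5^1 ≡ 5 (mod 53)
5^2 ≡ 5^2 = 25 (mod 53)
5^4 ≡ 25^2 = 625 ≡ 42 (mod 53)
5^8 ≡ 42^2 = 1764 ≡ 15 (mod 53)
So 5^8 ≡ 15 (mod 53).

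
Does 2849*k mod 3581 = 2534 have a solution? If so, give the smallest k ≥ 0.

2922

gcd(2849, 3581) = 1, so a unique solution mod 3581 exists.
2849⁻¹ ≡ 2901 (mod 3581).
k ≡ 2901*2534 ≡ 2922 (mod 3581).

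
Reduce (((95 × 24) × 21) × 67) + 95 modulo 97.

71

95 × 24 = 2280 ≡ 49 (mod 97)
49 × 21 = 1029 ≡ 59 (mod 97)
59 × 67 = 3953 ≡ 73 (mod 97)
73 + 95 = 168 ≡ 71 (mod 97)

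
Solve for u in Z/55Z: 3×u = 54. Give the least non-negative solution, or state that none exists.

18

gcd(3, 55) = 1, so a unique solution mod 55 exists.
3⁻¹ ≡ 37 (mod 55).
u ≡ 37×54 ≡ 18 (mod 55).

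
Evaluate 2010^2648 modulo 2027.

331

Using repeated squaring:
2010^1 ≡ 2010 (mod 2027)
2010^2 ≡ 2010^2 = 4040100 ≡ 289 (mod 2027)
2010^4 ≡ 289^2 = 83521 ≡ 414 (mod 2027)
2010^8 ≡ 414^2 = 171396 ≡ 1128 (mod 2027)
2010^16 ≡ 1128^2 = 1272384 ≡ 1455 (mod 2027)
2010^32 ≡ 1455^2 = 2117025 ≡ 837 (mod 2027)
2010^64 ≡ 837^2 = 700569 ≡ 1254 (mod 2027)
2010^128 ≡ 1254^2 = 1572516 ≡ 1591 (mod 2027)
2010^256 ≡ 1591^2 = 2531281 ≡ 1585 (mod 2027)
2010^512 ≡ 1585^2 = 2512225 ≡ 772 (mod 2027)
2010^1024 ≡ 772^2 = 595984 ≡ 46 (mod 2027)
2010^2048 ≡ 46^2 = 2116 ≡ 89 (mod 2027)
2010^2648 = 2010^2048 × 2010^512 × 2010^64 × 2010^16 × 2010^8 ≡ 89 × 772 × 1254 × 1455 × 1128 (mod 2027).
Accumulate the product:
89 × 772 = 68708 ≡ 1817
1817 × 1254 = 2278518 ≡ 170
170 × 1455 = 247350 ≡ 56
56 × 1128 = 63168 ≡ 331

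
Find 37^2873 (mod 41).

By square-and-multiply:
2873 in binary is 101100111001, i.e. 2873 = 2048 + 512 + 256 + 32 + 16 + 8 + 1.
37^1 ≡ 37 (mod 41)
37^2 ≡ 37^2 = 1369 ≡ 16 (mod 41)
37^4 ≡ 16^2 = 256 ≡ 10 (mod 41)
37^8 ≡ 10^2 = 100 ≡ 18 (mod 41)
37^16 ≡ 18^2 = 324 ≡ 37 (mod 41)
37^32 ≡ 37^2 = 1369 ≡ 16 (mod 41)
37^64 ≡ 16^2 = 256 ≡ 10 (mod 41)
37^128 ≡ 10^2 = 100 ≡ 18 (mod 41)
37^256 ≡ 18^2 = 324 ≡ 37 (mod 41)
37^512 ≡ 37^2 = 1369 ≡ 16 (mod 41)
37^1024 ≡ 16^2 = 256 ≡ 10 (mod 41)
37^2048 ≡ 10^2 = 100 ≡ 18 (mod 41)
37^2873 = 37^2048 * 37^512 * 37^256 * 37^32 * 37^16 * 37^8 * 37^1 ≡ 18 * 16 * 37 * 16 * 37 * 18 * 37 (mod 41).
Accumulate the product:
18 * 16 = 288 ≡ 1
1 * 37 = 37
37 * 16 = 592 ≡ 18
18 * 37 = 666 ≡ 10
10 * 18 = 180 ≡ 16
16 * 37 = 592 ≡ 18

18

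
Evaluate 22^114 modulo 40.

24

By square-and-multiply:
114 in binary is 1110010, i.e. 114 = 64 + 32 + 16 + 2.
22^1 ≡ 22 (mod 40)
22^2 ≡ 22^2 = 484 ≡ 4 (mod 40)
22^4 ≡ 4^2 = 16 (mod 40)
22^8 ≡ 16^2 = 256 ≡ 16 (mod 40)
22^16 ≡ 16^2 = 256 ≡ 16 (mod 40)
22^32 ≡ 16^2 = 256 ≡ 16 (mod 40)
22^64 ≡ 16^2 = 256 ≡ 16 (mod 40)
22^114 = 22^64 * 22^32 * 22^16 * 22^2 ≡ 16 * 16 * 16 * 4 (mod 40).
Accumulate the product:
16 * 16 = 256 ≡ 16
16 * 16 = 256 ≡ 16
16 * 4 = 64 ≡ 24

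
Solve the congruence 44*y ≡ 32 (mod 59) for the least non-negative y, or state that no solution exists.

gcd(44, 59) = 1, so a unique solution mod 59 exists.
44⁻¹ ≡ 55 (mod 59).
y ≡ 55*32 ≡ 49 (mod 59).

49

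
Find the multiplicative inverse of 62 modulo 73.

73 = 1×62 + 11
62 = 5×11 + 7
11 = 1×7 + 4
7 = 1×4 + 3
4 = 1×3 + 1
3 = 3×1 + 0
gcd(62, 73) = 1, so the inverse exists.
Back-substitute for 1:
1 = 1×4 − 1×3
  = −1×7 + 2×4
  = 2×11 − 3×7
  = −3×62 + 17×11
  = 17×73 − 20×62
So 62⁻¹ ≡ −20 ≡ 53 (mod 73).

53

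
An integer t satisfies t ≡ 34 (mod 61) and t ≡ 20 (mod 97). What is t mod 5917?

61⁻¹ mod 97: 61*35 ≡ 1 (mod 97), so 61⁻¹ ≡ 35.
t = 34 + 61*((20 − 34)*35 mod 97) = 34 + 61*92 = 5646.
Check: 5646 mod 61 = 34, 5646 mod 97 = 20. ✓

5646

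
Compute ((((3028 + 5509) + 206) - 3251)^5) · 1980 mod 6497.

3028 + 5509 = 8537 ≡ 2040 (mod 6497)
2040 + 206 = 2246
2246 - 3251 = -1005 ≡ 5492 (mod 6497)
(5492)^5 ≡ 4752 (mod 6497)
4752 · 1980 = 9408960 ≡ 1304 (mod 6497)

1304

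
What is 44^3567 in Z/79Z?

52

Using repeated squaring:
44^1 ≡ 44 (mod 79)
44^2 ≡ 44^2 = 1936 ≡ 40 (mod 79)
44^4 ≡ 40^2 = 1600 ≡ 20 (mod 79)
44^8 ≡ 20^2 = 400 ≡ 5 (mod 79)
44^16 ≡ 5^2 = 25 (mod 79)
44^32 ≡ 25^2 = 625 ≡ 72 (mod 79)
44^64 ≡ 72^2 = 5184 ≡ 49 (mod 79)
44^128 ≡ 49^2 = 2401 ≡ 31 (mod 79)
44^256 ≡ 31^2 = 961 ≡ 13 (mod 79)
44^512 ≡ 13^2 = 169 ≡ 11 (mod 79)
44^1024 ≡ 11^2 = 121 ≡ 42 (mod 79)
44^2048 ≡ 42^2 = 1764 ≡ 26 (mod 79)
44^3567 = 44^2048 * 44^1024 * 44^256 * 44^128 * 44^64 * 44^32 * 44^8 * 44^4 * 44^2 * 44^1 ≡ 26 * 42 * 13 * 31 * 49 * 72 * 5 * 20 * 40 * 44 (mod 79).
Accumulate the product:
26 * 42 = 1092 ≡ 65
65 * 13 = 845 ≡ 55
55 * 31 = 1705 ≡ 46
46 * 49 = 2254 ≡ 42
42 * 72 = 3024 ≡ 22
22 * 5 = 110 ≡ 31
31 * 20 = 620 ≡ 67
67 * 40 = 2680 ≡ 73
73 * 44 = 3212 ≡ 52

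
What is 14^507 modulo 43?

Compute successive squares:
14^1 ≡ 14 (mod 43)
14^2 ≡ 14^2 = 196 ≡ 24 (mod 43)
14^4 ≡ 24^2 = 576 ≡ 17 (mod 43)
14^8 ≡ 17^2 = 289 ≡ 31 (mod 43)
14^16 ≡ 31^2 = 961 ≡ 15 (mod 43)
14^32 ≡ 15^2 = 225 ≡ 10 (mod 43)
14^64 ≡ 10^2 = 100 ≡ 14 (mod 43)
14^128 ≡ 14^2 = 196 ≡ 24 (mod 43)
14^256 ≡ 24^2 = 576 ≡ 17 (mod 43)
14^507 = 14^256 · 14^128 · 14^64 · 14^32 · 14^16 · 14^8 · 14^2 · 14^1 ≡ 17 · 24 · 14 · 10 · 15 · 31 · 24 · 14 (mod 43).
Accumulate the product:
17 · 24 = 408 ≡ 21
21 · 14 = 294 ≡ 36
36 · 10 = 360 ≡ 16
16 · 15 = 240 ≡ 25
25 · 31 = 775 ≡ 1
1 · 24 = 24
24 · 14 = 336 ≡ 35

35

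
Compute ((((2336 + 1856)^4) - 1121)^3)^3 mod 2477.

519

2336 + 1856 = 4192 ≡ 1715 (mod 2477)
(1715)^4 ≡ 2428 (mod 2477)
2428 - 1121 = 1307
(1307)^3 ≡ 338 (mod 2477)
(338)^3 ≡ 519 (mod 2477)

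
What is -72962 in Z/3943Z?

-72962 = -19×3943 + 1955, so -72962 ≡ 1955 (mod 3943).

1955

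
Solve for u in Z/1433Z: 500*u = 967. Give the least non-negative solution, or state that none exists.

gcd(500, 1433) = 1, so a unique solution mod 1433 exists.
500⁻¹ ≡ 1155 (mod 1433).
u ≡ 1155*967 ≡ 578 (mod 1433).

578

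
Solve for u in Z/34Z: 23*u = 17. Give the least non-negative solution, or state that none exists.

17

gcd(23, 34) = 1, so a unique solution mod 34 exists.
23⁻¹ ≡ 3 (mod 34).
u ≡ 3*17 ≡ 17 (mod 34).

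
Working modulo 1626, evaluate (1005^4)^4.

1503

(1005)^4 ≡ 1419 (mod 1626)
(1419)^4 ≡ 1503 (mod 1626)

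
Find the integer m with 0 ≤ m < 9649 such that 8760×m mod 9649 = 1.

Apply the Euclidean algorithm and back-substitute:
9649 = 1·8760 + 889
8760 = 9·889 + 759
889 = 1·759 + 130
759 = 5·130 + 109
130 = 1·109 + 21
109 = 5·21 + 4
21 = 5·4 + 1
4 = 4·1 + 0
gcd(8760, 9649) = 1, so the inverse exists.
Bézout: 1 = 2089·9649 − 2301·8760.
So 8760⁻¹ ≡ −2301 ≡ 7348 (mod 9649).

7348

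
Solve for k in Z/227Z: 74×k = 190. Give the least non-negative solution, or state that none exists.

113

gcd(74, 227) = 1, so a unique solution mod 227 exists.
74⁻¹ ≡ 181 (mod 227).
k ≡ 181×190 ≡ 113 (mod 227).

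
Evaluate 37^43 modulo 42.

37

Compute successive squares:
43 in binary is 101011, i.e. 43 = 32 + 8 + 2 + 1.
37^1 ≡ 37 (mod 42)
37^2 ≡ 37^2 = 1369 ≡ 25 (mod 42)
37^4 ≡ 25^2 = 625 ≡ 37 (mod 42)
37^8 ≡ 37^2 = 1369 ≡ 25 (mod 42)
37^16 ≡ 25^2 = 625 ≡ 37 (mod 42)
37^32 ≡ 37^2 = 1369 ≡ 25 (mod 42)
37^43 = 37^32 × 37^8 × 37^2 × 37^1 ≡ 25 × 25 × 25 × 37 (mod 42).
Accumulate the product:
25 × 25 = 625 ≡ 37
37 × 25 = 925 ≡ 1
1 × 37 = 37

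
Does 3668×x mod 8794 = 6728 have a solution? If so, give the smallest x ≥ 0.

2711

gcd(3668, 8794) = 2, and 2 | 6728, so solutions exist.
Divide through by 2: 1834×x mod 4397 = 3364.
1834⁻¹ ≡ 3824 (mod 4397).
x ≡ 3824×3364 ≡ 2711 (mod 4397).
The smallest non-negative solution is x = 2711.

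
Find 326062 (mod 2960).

462

326062 = 110×2960 + 462, so 326062 ≡ 462 (mod 2960).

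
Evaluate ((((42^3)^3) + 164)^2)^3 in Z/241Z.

79

(42)^3 ≡ 101 (mod 241)
(101)^3 ≡ 26 (mod 241)
26 + 164 = 190
(190)^2 ≡ 191 (mod 241)
(191)^3 ≡ 79 (mod 241)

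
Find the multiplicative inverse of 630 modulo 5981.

5981 = 9*630 + 311
630 = 2*311 + 8
311 = 38*8 + 7
8 = 1*7 + 1
7 = 7*1 + 0
gcd(630, 5981) = 1, so the inverse exists.
Bézout: 1 = −79*5981 + 750*630.
So 630⁻¹ ≡ 750 (mod 5981).

750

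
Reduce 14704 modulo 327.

316

14704 = 44*327 + 316, so 14704 ≡ 316 (mod 327).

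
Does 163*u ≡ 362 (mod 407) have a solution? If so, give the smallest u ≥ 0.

182

gcd(163, 407) = 1, so a unique solution mod 407 exists.
163⁻¹ ≡ 5 (mod 407).
u ≡ 5*362 ≡ 182 (mod 407).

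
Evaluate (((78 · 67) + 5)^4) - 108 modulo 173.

44

78 · 67 = 5226 ≡ 36 (mod 173)
36 + 5 = 41
(41)^4 ≡ 152 (mod 173)
152 - 108 = 44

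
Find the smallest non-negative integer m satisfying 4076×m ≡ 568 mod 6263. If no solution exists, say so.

3399

gcd(4076, 6263) = 1, so a unique solution mod 6263 exists.
4076⁻¹ ≡ 5023 (mod 6263).
m ≡ 5023×568 ≡ 3399 (mod 6263).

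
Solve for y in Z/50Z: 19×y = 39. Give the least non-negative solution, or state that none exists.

31

gcd(19, 50) = 1, so a unique solution mod 50 exists.
19⁻¹ ≡ 29 (mod 50).
y ≡ 29×39 ≡ 31 (mod 50).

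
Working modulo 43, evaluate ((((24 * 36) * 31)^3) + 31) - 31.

4

24 * 36 = 864 ≡ 4 (mod 43)
4 * 31 = 124 ≡ 38 (mod 43)
(38)^3 ≡ 4 (mod 43)
4 + 31 = 35
35 - 31 = 4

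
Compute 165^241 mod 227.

51

241 in binary is 11110001, i.e. 241 = 128 + 64 + 32 + 16 + 1.
165^1 ≡ 165 (mod 227)
165^2 ≡ 165^2 = 27225 ≡ 212 (mod 227)
165^4 ≡ 212^2 = 44944 ≡ 225 (mod 227)
165^8 ≡ 225^2 = 50625 ≡ 4 (mod 227)
165^16 ≡ 4^2 = 16 (mod 227)
165^32 ≡ 16^2 = 256 ≡ 29 (mod 227)
165^64 ≡ 29^2 = 841 ≡ 160 (mod 227)
165^128 ≡ 160^2 = 25600 ≡ 176 (mod 227)
165^241 = 165^128 · 165^64 · 165^32 · 165^16 · 165^1 ≡ 176 · 160 · 29 · 16 · 165 (mod 227).
Accumulate the product:
176 · 160 = 28160 ≡ 12
12 · 29 = 348 ≡ 121
121 · 16 = 1936 ≡ 120
120 · 165 = 19800 ≡ 51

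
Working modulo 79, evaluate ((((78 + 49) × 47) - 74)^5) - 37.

78 + 49 = 127 ≡ 48 (mod 79)
48 × 47 = 2256 ≡ 44 (mod 79)
44 - 74 = -30 ≡ 49 (mod 79)
(49)^5 ≡ 5 (mod 79)
5 - 37 = -32 ≡ 47 (mod 79)

47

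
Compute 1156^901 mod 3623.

Compute successive squares:
1156^1 ≡ 1156 (mod 3623)
1156^2 ≡ 1156^2 = 1336336 ≡ 3072 (mod 3623)
1156^4 ≡ 3072^2 = 9437184 ≡ 2892 (mod 3623)
1156^8 ≡ 2892^2 = 8363664 ≡ 1780 (mod 3623)
1156^16 ≡ 1780^2 = 3168400 ≡ 1898 (mod 3623)
1156^32 ≡ 1898^2 = 3602404 ≡ 1142 (mod 3623)
1156^64 ≡ 1142^2 = 1304164 ≡ 3507 (mod 3623)
1156^128 ≡ 3507^2 = 12299049 ≡ 2587 (mod 3623)
1156^256 ≡ 2587^2 = 6692569 ≡ 888 (mod 3623)
1156^512 ≡ 888^2 = 788544 ≡ 2353 (mod 3623)
1156^901 = 1156^512 * 1156^256 * 1156^128 * 1156^4 * 1156^1 ≡ 2353 * 888 * 2587 * 2892 * 1156 (mod 3623).
Accumulate the product:
2353 * 888 = 2089464 ≡ 2616
2616 * 2587 = 6767592 ≡ 3451
3451 * 2892 = 9980292 ≡ 2550
2550 * 1156 = 2947800 ≡ 2301

2301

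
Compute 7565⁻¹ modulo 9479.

6354

By the extended Euclidean algorithm:
9479 = 1*7565 + 1914
7565 = 3*1914 + 1823
1914 = 1*1823 + 91
1823 = 20*91 + 3
91 = 30*3 + 1
3 = 3*1 + 0
gcd(7565, 9479) = 1, so the inverse exists.
Bézout: 1 = 2494*9479 − 3125*7565.
So 7565⁻¹ ≡ −3125 ≡ 6354 (mod 9479).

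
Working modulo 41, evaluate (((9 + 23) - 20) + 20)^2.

9 + 23 = 32
32 - 20 = 12
12 + 20 = 32
(32)^2 ≡ 40 (mod 41)

40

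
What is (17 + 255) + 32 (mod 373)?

304

17 + 255 = 272
272 + 32 = 304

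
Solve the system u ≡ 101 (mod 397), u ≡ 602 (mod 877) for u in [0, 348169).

397⁻¹ mod 877: 397×243 ≡ 1 (mod 877), so 397⁻¹ ≡ 243.
u = 101 + 397×((602 − 101)×243 mod 877) = 101 + 397×717 = 284750.

284750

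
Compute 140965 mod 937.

415

140965 = 150·937 + 415, so 140965 ≡ 415 (mod 937).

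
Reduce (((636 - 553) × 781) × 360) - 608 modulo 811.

636 - 553 = 83
83 × 781 = 64823 ≡ 754 (mod 811)
754 × 360 = 271440 ≡ 566 (mod 811)
566 - 608 = -42 ≡ 769 (mod 811)

769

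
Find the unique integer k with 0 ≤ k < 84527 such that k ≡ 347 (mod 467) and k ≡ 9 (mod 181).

53585

467⁻¹ mod 181: 467·50 ≡ 1 (mod 181), so 467⁻¹ ≡ 50.
k = 347 + 467·((9 − 347)·50 mod 181) = 347 + 467·114 = 53585.
Check: 53585 mod 467 = 347, 53585 mod 181 = 9. ✓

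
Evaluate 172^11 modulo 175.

Using repeated squaring:
172^1 ≡ 172 (mod 175)
172^2 ≡ 172^2 = 29584 ≡ 9 (mod 175)
172^4 ≡ 9^2 = 81 (mod 175)
172^8 ≡ 81^2 = 6561 ≡ 86 (mod 175)
172^11 = 172^8 × 172^2 × 172^1 ≡ 86 × 9 × 172 (mod 175).
Accumulate the product:
86 × 9 = 774 ≡ 74
74 × 172 = 12728 ≡ 128

128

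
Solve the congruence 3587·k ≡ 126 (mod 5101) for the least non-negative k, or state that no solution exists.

3012

gcd(3587, 5101) = 1, so a unique solution mod 5101 exists.
3587⁻¹ ≡ 4882 (mod 5101).
k ≡ 4882·126 ≡ 3012 (mod 5101).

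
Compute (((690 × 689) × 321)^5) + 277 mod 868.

690 × 689 = 475410 ≡ 614 (mod 868)
614 × 321 = 197094 ≡ 58 (mod 868)
(58)^5 ≡ 340 (mod 868)
340 + 277 = 617

617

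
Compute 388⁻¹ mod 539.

539 = 1×388 + 151
388 = 2×151 + 86
151 = 1×86 + 65
86 = 1×65 + 21
65 = 3×21 + 2
21 = 10×2 + 1
2 = 2×1 + 0
gcd(388, 539) = 1, so the inverse exists.
Back-substitute for 1:
1 = 1×21 − 10×2
  = −10×65 + 31×21
  = 31×86 − 41×65
  = −41×151 + 72×86
  = 72×388 − 185×151
  = −185×539 + 257×388
So 388⁻¹ ≡ 257 (mod 539).

257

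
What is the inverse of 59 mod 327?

Apply the Euclidean algorithm and back-substitute:
327 = 5·59 + 32
59 = 1·32 + 27
32 = 1·27 + 5
27 = 5·5 + 2
5 = 2·2 + 1
2 = 2·1 + 0
gcd(59, 327) = 1, so the inverse exists.
Bézout: 1 = 24·327 − 133·59.
So 59⁻¹ ≡ −133 ≡ 194 (mod 327).

194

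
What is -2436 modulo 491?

-2436 = -5*491 + 19, so -2436 ≡ 19 (mod 491).

19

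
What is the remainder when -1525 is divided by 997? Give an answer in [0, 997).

469

-1525 = -2*997 + 469, so -1525 ≡ 469 (mod 997).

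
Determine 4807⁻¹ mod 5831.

5831 = 1×4807 + 1024
4807 = 4×1024 + 711
1024 = 1×711 + 313
711 = 2×313 + 85
313 = 3×85 + 58
85 = 1×58 + 27
58 = 2×27 + 4
27 = 6×4 + 3
4 = 1×3 + 1
3 = 3×1 + 0
gcd(4807, 5831) = 1, so the inverse exists.
Bézout: 1 = 1244×5831 − 1509×4807.
So 4807⁻¹ ≡ −1509 ≡ 4322 (mod 5831).

4322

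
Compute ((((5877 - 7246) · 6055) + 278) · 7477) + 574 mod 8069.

5877 - 7246 = -1369 ≡ 6700 (mod 8069)
6700 · 6055 = 40568500 ≡ 5637 (mod 8069)
5637 + 278 = 5915
5915 · 7477 = 44226455 ≡ 266 (mod 8069)
266 + 574 = 840

840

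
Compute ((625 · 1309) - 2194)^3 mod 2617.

996

625 · 1309 = 818125 ≡ 1621 (mod 2617)
1621 - 2194 = -573 ≡ 2044 (mod 2617)
(2044)^3 ≡ 996 (mod 2617)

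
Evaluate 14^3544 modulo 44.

By square-and-multiply:
3544 in binary is 110111011000, i.e. 3544 = 2048 + 1024 + 256 + 128 + 64 + 16 + 8.
14^1 ≡ 14 (mod 44)
14^2 ≡ 14^2 = 196 ≡ 20 (mod 44)
14^4 ≡ 20^2 = 400 ≡ 4 (mod 44)
14^8 ≡ 4^2 = 16 (mod 44)
14^16 ≡ 16^2 = 256 ≡ 36 (mod 44)
14^32 ≡ 36^2 = 1296 ≡ 20 (mod 44)
14^64 ≡ 20^2 = 400 ≡ 4 (mod 44)
14^128 ≡ 4^2 = 16 (mod 44)
14^256 ≡ 16^2 = 256 ≡ 36 (mod 44)
14^512 ≡ 36^2 = 1296 ≡ 20 (mod 44)
14^1024 ≡ 20^2 = 400 ≡ 4 (mod 44)
14^2048 ≡ 4^2 = 16 (mod 44)
14^3544 = 14^2048 * 14^1024 * 14^256 * 14^128 * 14^64 * 14^16 * 14^8 ≡ 16 * 4 * 36 * 16 * 4 * 36 * 16 (mod 44).
Accumulate the product:
16 * 4 = 64 ≡ 20
20 * 36 = 720 ≡ 16
16 * 16 = 256 ≡ 36
36 * 4 = 144 ≡ 12
12 * 36 = 432 ≡ 36
36 * 16 = 576 ≡ 4

4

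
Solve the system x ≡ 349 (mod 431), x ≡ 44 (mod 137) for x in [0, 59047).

8538

431⁻¹ mod 137: 431×48 ≡ 1 (mod 137), so 431⁻¹ ≡ 48.
x = 349 + 431×((44 − 349)×48 mod 137) = 349 + 431×19 = 8538.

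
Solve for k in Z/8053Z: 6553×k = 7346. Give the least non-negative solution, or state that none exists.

gcd(6553, 8053) = 1, so a unique solution mod 8053 exists.
6553⁻¹ ≡ 1165 (mod 8053).
k ≡ 1165×7346 ≡ 5804 (mod 8053).

5804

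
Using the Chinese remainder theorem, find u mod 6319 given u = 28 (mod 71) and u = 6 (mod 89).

1519

71⁻¹ mod 89: 71*84 ≡ 1 (mod 89), so 71⁻¹ ≡ 84.
u = 28 + 71*((6 − 28)*84 mod 89) = 28 + 71*21 = 1519.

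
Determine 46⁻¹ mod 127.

Run the extended Euclidean algorithm:
127 = 2·46 + 35
46 = 1·35 + 11
35 = 3·11 + 2
11 = 5·2 + 1
2 = 2·1 + 0
gcd(46, 127) = 1, so the inverse exists.
Bézout: 1 = −21·127 + 58·46.
So 46⁻¹ ≡ 58 (mod 127).

58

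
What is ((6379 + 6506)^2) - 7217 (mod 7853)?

3588

6379 + 6506 = 12885 ≡ 5032 (mod 7853)
(5032)^2 ≡ 2952 (mod 7853)
2952 - 7217 = -4265 ≡ 3588 (mod 7853)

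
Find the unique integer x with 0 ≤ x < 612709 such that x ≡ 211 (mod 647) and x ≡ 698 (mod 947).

450523

647⁻¹ mod 947: 647×262 ≡ 1 (mod 947), so 647⁻¹ ≡ 262.
x = 211 + 647×((698 − 211)×262 mod 947) = 211 + 647×696 = 450523.
Check: 450523 mod 647 = 211, 450523 mod 947 = 698. ✓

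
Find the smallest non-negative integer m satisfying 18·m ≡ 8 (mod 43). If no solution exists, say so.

gcd(18, 43) = 1, so a unique solution mod 43 exists.
18⁻¹ ≡ 12 (mod 43).
m ≡ 12·8 ≡ 10 (mod 43).

10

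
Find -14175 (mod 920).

545

-14175 = -16×920 + 545, so -14175 ≡ 545 (mod 920).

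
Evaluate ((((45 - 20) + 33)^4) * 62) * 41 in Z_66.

4

45 - 20 = 25
25 + 33 = 58
(58)^4 ≡ 4 (mod 66)
4 * 62 = 248 ≡ 50 (mod 66)
50 * 41 = 2050 ≡ 4 (mod 66)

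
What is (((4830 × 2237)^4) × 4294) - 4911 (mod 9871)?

3634

4830 × 2237 = 10804710 ≡ 5836 (mod 9871)
(5836)^4 ≡ 4349 (mod 9871)
4349 × 4294 = 18674606 ≡ 8545 (mod 9871)
8545 - 4911 = 3634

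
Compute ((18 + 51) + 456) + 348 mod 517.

18 + 51 = 69
69 + 456 = 525 ≡ 8 (mod 517)
8 + 348 = 356

356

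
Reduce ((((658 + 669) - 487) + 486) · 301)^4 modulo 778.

508

658 + 669 = 1327 ≡ 549 (mod 778)
549 - 487 = 62
62 + 486 = 548
548 · 301 = 164948 ≡ 12 (mod 778)
(12)^4 ≡ 508 (mod 778)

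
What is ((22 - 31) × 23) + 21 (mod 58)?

22 - 31 = -9 ≡ 49 (mod 58)
49 × 23 = 1127 ≡ 25 (mod 58)
25 + 21 = 46

46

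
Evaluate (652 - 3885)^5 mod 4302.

652 - 3885 = -3233 ≡ 1069 (mod 4302)
(1069)^5 ≡ 967 (mod 4302)

967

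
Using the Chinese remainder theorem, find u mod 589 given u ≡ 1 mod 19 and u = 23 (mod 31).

19⁻¹ mod 31: 19·18 ≡ 1 (mod 31), so 19⁻¹ ≡ 18.
u = 1 + 19·((23 − 1)·18 mod 31) = 1 + 19·24 = 457.
Check: 457 mod 19 = 1, 457 mod 31 = 23. ✓

457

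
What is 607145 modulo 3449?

607145 = 176·3449 + 121, so 607145 ≡ 121 (mod 3449).

121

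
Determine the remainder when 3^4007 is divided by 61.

52

Using repeated squaring:
3^1 ≡ 3 (mod 61)
3^2 ≡ 3^2 = 9 (mod 61)
3^4 ≡ 9^2 = 81 ≡ 20 (mod 61)
3^8 ≡ 20^2 = 400 ≡ 34 (mod 61)
3^16 ≡ 34^2 = 1156 ≡ 58 (mod 61)
3^32 ≡ 58^2 = 3364 ≡ 9 (mod 61)
3^64 ≡ 9^2 = 81 ≡ 20 (mod 61)
3^128 ≡ 20^2 = 400 ≡ 34 (mod 61)
3^256 ≡ 34^2 = 1156 ≡ 58 (mod 61)
3^512 ≡ 58^2 = 3364 ≡ 9 (mod 61)
3^1024 ≡ 9^2 = 81 ≡ 20 (mod 61)
3^2048 ≡ 20^2 = 400 ≡ 34 (mod 61)
3^4007 = 3^2048 × 3^1024 × 3^512 × 3^256 × 3^128 × 3^32 × 3^4 × 3^2 × 3^1 ≡ 34 × 20 × 9 × 58 × 34 × 9 × 20 × 9 × 3 (mod 61).
Accumulate the product:
34 × 20 = 680 ≡ 9
9 × 9 = 81 ≡ 20
20 × 58 = 1160 ≡ 1
1 × 34 = 34
34 × 9 = 306 ≡ 1
1 × 20 = 20
20 × 9 = 180 ≡ 58
58 × 3 = 174 ≡ 52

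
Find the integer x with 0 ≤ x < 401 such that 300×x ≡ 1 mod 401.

266

By the extended Euclidean algorithm:
401 = 1×300 + 101
300 = 2×101 + 98
101 = 1×98 + 3
98 = 32×3 + 2
3 = 1×2 + 1
2 = 2×1 + 0
gcd(300, 401) = 1, so the inverse exists.
Bézout: 1 = 101×401 − 135×300.
So 300⁻¹ ≡ −135 ≡ 266 (mod 401).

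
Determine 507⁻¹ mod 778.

689

Run the extended Euclidean algorithm:
778 = 1·507 + 271
507 = 1·271 + 236
271 = 1·236 + 35
236 = 6·35 + 26
35 = 1·26 + 9
26 = 2·9 + 8
9 = 1·8 + 1
8 = 8·1 + 0
gcd(507, 778) = 1, so the inverse exists.
Back-substitute for 1:
1 = 1·9 − 1·8
  = −1·26 + 3·9
  = 3·35 − 4·26
  = −4·236 + 27·35
  = 27·271 − 31·236
  = −31·507 + 58·271
  = 58·778 − 89·507
So 507⁻¹ ≡ −89 ≡ 689 (mod 778).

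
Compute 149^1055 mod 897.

596

Using repeated squaring:
1055 in binary is 10000011111, i.e. 1055 = 1024 + 16 + 8 + 4 + 2 + 1.
149^1 ≡ 149 (mod 897)
149^2 ≡ 149^2 = 22201 ≡ 673 (mod 897)
149^4 ≡ 673^2 = 452929 ≡ 841 (mod 897)
149^8 ≡ 841^2 = 707281 ≡ 445 (mod 897)
149^16 ≡ 445^2 = 198025 ≡ 685 (mod 897)
149^32 ≡ 685^2 = 469225 ≡ 94 (mod 897)
149^64 ≡ 94^2 = 8836 ≡ 763 (mod 897)
149^128 ≡ 763^2 = 582169 ≡ 16 (mod 897)
149^256 ≡ 16^2 = 256 (mod 897)
149^512 ≡ 256^2 = 65536 ≡ 55 (mod 897)
149^1024 ≡ 55^2 = 3025 ≡ 334 (mod 897)
149^1055 = 149^1024 · 149^16 · 149^8 · 149^4 · 149^2 · 149^1 ≡ 334 · 685 · 445 · 841 · 673 · 149 (mod 897).
Accumulate the product:
334 · 685 = 228790 ≡ 55
55 · 445 = 24475 ≡ 256
256 · 841 = 215296 ≡ 16
16 · 673 = 10768 ≡ 4
4 · 149 = 596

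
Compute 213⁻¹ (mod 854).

Run the extended Euclidean algorithm:
854 = 4*213 + 2
213 = 106*2 + 1
2 = 2*1 + 0
gcd(213, 854) = 1, so the inverse exists.
Back-substitute for 1:
1 = 1*213 − 106*2
  = −106*854 + 425*213
So 213⁻¹ ≡ 425 (mod 854).

425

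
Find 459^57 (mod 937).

899

57 in binary is 111001, i.e. 57 = 32 + 16 + 8 + 1.
459^1 ≡ 459 (mod 937)
459^2 ≡ 459^2 = 210681 ≡ 793 (mod 937)
459^4 ≡ 793^2 = 628849 ≡ 122 (mod 937)
459^8 ≡ 122^2 = 14884 ≡ 829 (mod 937)
459^16 ≡ 829^2 = 687241 ≡ 420 (mod 937)
459^32 ≡ 420^2 = 176400 ≡ 244 (mod 937)
459^57 = 459^32 × 459^16 × 459^8 × 459^1 ≡ 244 × 420 × 829 × 459 (mod 937).
Accumulate the product:
244 × 420 = 102480 ≡ 347
347 × 829 = 287663 ≡ 4
4 × 459 = 1836 ≡ 899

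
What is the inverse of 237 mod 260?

113

By the extended Euclidean algorithm:
260 = 1×237 + 23
237 = 10×23 + 7
23 = 3×7 + 2
7 = 3×2 + 1
2 = 2×1 + 0
gcd(237, 260) = 1, so the inverse exists.
Bézout: 1 = −103×260 + 113×237.
So 237⁻¹ ≡ 113 (mod 260).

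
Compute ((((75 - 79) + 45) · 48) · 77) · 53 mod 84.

75 - 79 = -4 ≡ 80 (mod 84)
80 + 45 = 125 ≡ 41 (mod 84)
41 · 48 = 1968 ≡ 36 (mod 84)
36 · 77 = 2772 ≡ 0 (mod 84)
0 · 53 = 0

0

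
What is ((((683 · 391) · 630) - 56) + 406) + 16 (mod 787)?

683 · 391 = 267053 ≡ 260 (mod 787)
260 · 630 = 163800 ≡ 104 (mod 787)
104 - 56 = 48
48 + 406 = 454
454 + 16 = 470

470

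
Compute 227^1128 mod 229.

44

Compute successive squares:
1128 in binary is 10001101000, i.e. 1128 = 1024 + 64 + 32 + 8.
227^1 ≡ 227 (mod 229)
227^2 ≡ 227^2 = 51529 ≡ 4 (mod 229)
227^4 ≡ 4^2 = 16 (mod 229)
227^8 ≡ 16^2 = 256 ≡ 27 (mod 229)
227^16 ≡ 27^2 = 729 ≡ 42 (mod 229)
227^32 ≡ 42^2 = 1764 ≡ 161 (mod 229)
227^64 ≡ 161^2 = 25921 ≡ 44 (mod 229)
227^128 ≡ 44^2 = 1936 ≡ 104 (mod 229)
227^256 ≡ 104^2 = 10816 ≡ 53 (mod 229)
227^512 ≡ 53^2 = 2809 ≡ 61 (mod 229)
227^1024 ≡ 61^2 = 3721 ≡ 57 (mod 229)
227^1128 = 227^1024 * 227^64 * 227^32 * 227^8 ≡ 57 * 44 * 161 * 27 (mod 229).
Accumulate the product:
57 * 44 = 2508 ≡ 218
218 * 161 = 35098 ≡ 61
61 * 27 = 1647 ≡ 44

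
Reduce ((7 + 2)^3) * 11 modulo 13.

11

7 + 2 = 9
(9)^3 ≡ 1 (mod 13)
1 * 11 = 11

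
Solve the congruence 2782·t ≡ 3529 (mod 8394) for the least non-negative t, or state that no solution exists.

no solution

gcd(2782, 8394) = 2, and 2 does not divide 3529.
So the congruence has no solution.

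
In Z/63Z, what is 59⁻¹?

By the extended Euclidean algorithm:
63 = 1×59 + 4
59 = 14×4 + 3
4 = 1×3 + 1
3 = 3×1 + 0
gcd(59, 63) = 1, so the inverse exists.
Back-substitute for 1:
1 = 1×4 − 1×3
  = −1×59 + 15×4
  = 15×63 − 16×59
So 59⁻¹ ≡ −16 ≡ 47 (mod 63).

47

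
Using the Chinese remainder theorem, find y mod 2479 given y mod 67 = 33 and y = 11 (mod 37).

67⁻¹ mod 37: 67·21 ≡ 1 (mod 37), so 67⁻¹ ≡ 21.
y = 33 + 67·((11 − 33)·21 mod 37) = 33 + 67·19 = 1306.

1306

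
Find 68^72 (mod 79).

62

Compute successive squares:
72 in binary is 1001000, i.e. 72 = 64 + 8.
68^1 ≡ 68 (mod 79)
68^2 ≡ 68^2 = 4624 ≡ 42 (mod 79)
68^4 ≡ 42^2 = 1764 ≡ 26 (mod 79)
68^8 ≡ 26^2 = 676 ≡ 44 (mod 79)
68^16 ≡ 44^2 = 1936 ≡ 40 (mod 79)
68^32 ≡ 40^2 = 1600 ≡ 20 (mod 79)
68^64 ≡ 20^2 = 400 ≡ 5 (mod 79)
68^72 = 68^64 * 68^8 ≡ 5 * 44 (mod 79).
5 * 44 = 220 ≡ 62 (mod 79).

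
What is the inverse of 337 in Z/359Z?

310

359 = 1·337 + 22
337 = 15·22 + 7
22 = 3·7 + 1
7 = 7·1 + 0
gcd(337, 359) = 1, so the inverse exists.
Back-substitute for 1:
1 = 1·22 − 3·7
  = −3·337 + 46·22
  = 46·359 − 49·337
So 337⁻¹ ≡ −49 ≡ 310 (mod 359).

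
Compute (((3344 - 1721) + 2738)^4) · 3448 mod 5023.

451

3344 - 1721 = 1623
1623 + 2738 = 4361
(4361)^4 ≡ 2988 (mod 5023)
2988 · 3448 = 10302624 ≡ 451 (mod 5023)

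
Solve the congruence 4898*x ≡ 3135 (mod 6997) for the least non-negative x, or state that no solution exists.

3362

gcd(4898, 6997) = 1, so a unique solution mod 6997 exists.
4898⁻¹ ≡ 10 (mod 6997).
x ≡ 10*3135 ≡ 3362 (mod 6997).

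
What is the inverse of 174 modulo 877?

751

Apply the Euclidean algorithm and back-substitute:
877 = 5·174 + 7
174 = 24·7 + 6
7 = 1·6 + 1
6 = 6·1 + 0
gcd(174, 877) = 1, so the inverse exists.
Back-substitute for 1:
1 = 1·7 − 1·6
  = −1·174 + 25·7
  = 25·877 − 126·174
So 174⁻¹ ≡ −126 ≡ 751 (mod 877).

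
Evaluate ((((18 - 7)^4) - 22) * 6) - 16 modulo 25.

18 - 7 = 11
(11)^4 ≡ 16 (mod 25)
16 - 22 = -6 ≡ 19 (mod 25)
19 * 6 = 114 ≡ 14 (mod 25)
14 - 16 = -2 ≡ 23 (mod 25)

23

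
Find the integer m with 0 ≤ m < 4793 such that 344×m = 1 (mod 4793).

209

4793 = 13*344 + 321
344 = 1*321 + 23
321 = 13*23 + 22
23 = 1*22 + 1
22 = 22*1 + 0
gcd(344, 4793) = 1, so the inverse exists.
Back-substitute for 1:
1 = 1*23 − 1*22
  = −1*321 + 14*23
  = 14*344 − 15*321
  = −15*4793 + 209*344
So 344⁻¹ ≡ 209 (mod 4793).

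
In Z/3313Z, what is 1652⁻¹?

Run the extended Euclidean algorithm:
3313 = 2*1652 + 9
1652 = 183*9 + 5
9 = 1*5 + 4
5 = 1*4 + 1
4 = 4*1 + 0
gcd(1652, 3313) = 1, so the inverse exists.
Back-substitute for 1:
1 = 1*5 − 1*4
  = −1*9 + 2*5
  = 2*1652 − 367*9
  = −367*3313 + 736*1652
So 1652⁻¹ ≡ 736 (mod 3313).

736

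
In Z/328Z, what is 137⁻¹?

328 = 2·137 + 54
137 = 2·54 + 29
54 = 1·29 + 25
29 = 1·25 + 4
25 = 6·4 + 1
4 = 4·1 + 0
gcd(137, 328) = 1, so the inverse exists.
Back-substitute for 1:
1 = 1·25 − 6·4
  = −6·29 + 7·25
  = 7·54 − 13·29
  = −13·137 + 33·54
  = 33·328 − 79·137
So 137⁻¹ ≡ −79 ≡ 249 (mod 328).

249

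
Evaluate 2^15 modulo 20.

8

Using repeated squaring:
2^1 ≡ 2 (mod 20)
2^2 ≡ 2^2 = 4 (mod 20)
2^4 ≡ 4^2 = 16 (mod 20)
2^8 ≡ 16^2 = 256 ≡ 16 (mod 20)
2^15 = 2^8 · 2^4 · 2^2 · 2^1 ≡ 16 · 16 · 4 · 2 (mod 20).
Accumulate the product:
16 · 16 = 256 ≡ 16
16 · 4 = 64 ≡ 4
4 · 2 = 8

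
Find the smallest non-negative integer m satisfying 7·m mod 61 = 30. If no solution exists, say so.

gcd(7, 61) = 1, so a unique solution mod 61 exists.
7⁻¹ ≡ 35 (mod 61).
m ≡ 35·30 ≡ 13 (mod 61).

13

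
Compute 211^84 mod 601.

Using repeated squaring:
211^1 ≡ 211 (mod 601)
211^2 ≡ 211^2 = 44521 ≡ 47 (mod 601)
211^4 ≡ 47^2 = 2209 ≡ 406 (mod 601)
211^8 ≡ 406^2 = 164836 ≡ 162 (mod 601)
211^16 ≡ 162^2 = 26244 ≡ 401 (mod 601)
211^32 ≡ 401^2 = 160801 ≡ 334 (mod 601)
211^64 ≡ 334^2 = 111556 ≡ 371 (mod 601)
211^84 = 211^64 × 211^16 × 211^4 ≡ 371 × 401 × 406 (mod 601).
Accumulate the product:
371 × 401 = 148771 ≡ 324
324 × 406 = 131544 ≡ 526

526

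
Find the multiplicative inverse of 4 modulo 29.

Run the extended Euclidean algorithm:
29 = 7×4 + 1
4 = 4×1 + 0
gcd(4, 29) = 1, so the inverse exists.
Back-substitute for 1:
1 = 1×29 − 7×4
So 4⁻¹ ≡ −7 ≡ 22 (mod 29).

22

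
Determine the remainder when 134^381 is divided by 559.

Using repeated squaring:
134^1 ≡ 134 (mod 559)
134^2 ≡ 134^2 = 17956 ≡ 68 (mod 559)
134^4 ≡ 68^2 = 4624 ≡ 152 (mod 559)
134^8 ≡ 152^2 = 23104 ≡ 185 (mod 559)
134^16 ≡ 185^2 = 34225 ≡ 126 (mod 559)
134^32 ≡ 126^2 = 15876 ≡ 224 (mod 559)
134^64 ≡ 224^2 = 50176 ≡ 425 (mod 559)
134^128 ≡ 425^2 = 180625 ≡ 68 (mod 559)
134^256 ≡ 68^2 = 4624 ≡ 152 (mod 559)
134^381 = 134^256 × 134^64 × 134^32 × 134^16 × 134^8 × 134^4 × 134^1 ≡ 152 × 425 × 224 × 126 × 185 × 152 × 134 (mod 559).
Accumulate the product:
152 × 425 = 64600 ≡ 315
315 × 224 = 70560 ≡ 126
126 × 126 = 15876 ≡ 224
224 × 185 = 41440 ≡ 74
74 × 152 = 11248 ≡ 68
68 × 134 = 9112 ≡ 168

168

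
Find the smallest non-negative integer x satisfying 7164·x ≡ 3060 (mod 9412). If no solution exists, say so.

2046

gcd(7164, 9412) = 4, and 4 | 3060, so solutions exist.
Divide through by 4: 1791·x mod 2353 = 765.
1791⁻¹ ≡ 381 (mod 2353).
x ≡ 381·765 ≡ 2046 (mod 2353).
The smallest non-negative solution is x = 2046.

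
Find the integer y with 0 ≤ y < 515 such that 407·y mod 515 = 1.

Apply the Euclidean algorithm and back-substitute:
515 = 1·407 + 108
407 = 3·108 + 83
108 = 1·83 + 25
83 = 3·25 + 8
25 = 3·8 + 1
8 = 8·1 + 0
gcd(407, 515) = 1, so the inverse exists.
Back-substitute for 1:
1 = 1·25 − 3·8
  = −3·83 + 10·25
  = 10·108 − 13·83
  = −13·407 + 49·108
  = 49·515 − 62·407
So 407⁻¹ ≡ −62 ≡ 453 (mod 515).

453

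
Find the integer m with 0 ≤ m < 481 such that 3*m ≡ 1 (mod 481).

Apply the Euclidean algorithm and back-substitute:
481 = 160·3 + 1
3 = 3·1 + 0
gcd(3, 481) = 1, so the inverse exists.
Bézout: 1 = 1·481 − 160·3.
So 3⁻¹ ≡ −160 ≡ 321 (mod 481).

321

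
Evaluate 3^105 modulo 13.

1

Using repeated squaring:
105 in binary is 1101001, i.e. 105 = 64 + 32 + 8 + 1.
3^1 ≡ 3 (mod 13)
3^2 ≡ 3^2 = 9 (mod 13)
3^4 ≡ 9^2 = 81 ≡ 3 (mod 13)
3^8 ≡ 3^2 = 9 (mod 13)
3^16 ≡ 9^2 = 81 ≡ 3 (mod 13)
3^32 ≡ 3^2 = 9 (mod 13)
3^64 ≡ 9^2 = 81 ≡ 3 (mod 13)
3^105 = 3^64 * 3^32 * 3^8 * 3^1 ≡ 3 * 9 * 9 * 3 (mod 13).
Accumulate the product:
3 * 9 = 27 ≡ 1
1 * 9 = 9
9 * 3 = 27 ≡ 1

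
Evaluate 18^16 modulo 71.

Compute successive squares:
18^1 ≡ 18 (mod 71)
18^2 ≡ 18^2 = 324 ≡ 40 (mod 71)
18^4 ≡ 40^2 = 1600 ≡ 38 (mod 71)
18^8 ≡ 38^2 = 1444 ≡ 24 (mod 71)
18^16 ≡ 24^2 = 576 ≡ 8 (mod 71)
So 18^16 ≡ 8 (mod 71).

8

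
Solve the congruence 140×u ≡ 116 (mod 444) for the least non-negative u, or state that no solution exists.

gcd(140, 444) = 4, and 4 | 116, so solutions exist.
Divide through by 4: 35×u = 29 (mod 111).
35⁻¹ ≡ 92 (mod 111).
u ≡ 92×29 ≡ 4 (mod 111).
The smallest non-negative solution is u = 4.

4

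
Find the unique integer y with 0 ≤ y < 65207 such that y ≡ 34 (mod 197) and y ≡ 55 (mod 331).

21901

197⁻¹ mod 331: 197×289 ≡ 1 (mod 331), so 197⁻¹ ≡ 289.
y = 34 + 197×((55 − 34)×289 mod 331) = 34 + 197×111 = 21901.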